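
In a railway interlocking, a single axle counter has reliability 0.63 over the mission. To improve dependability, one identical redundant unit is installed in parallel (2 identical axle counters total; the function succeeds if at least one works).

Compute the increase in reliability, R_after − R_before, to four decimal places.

0.2331

R_before = 0.63
R_after = 1 − (1 − 0.63)^2 = 0.8631
ΔR = 0.8631 − 0.63 = 0.2331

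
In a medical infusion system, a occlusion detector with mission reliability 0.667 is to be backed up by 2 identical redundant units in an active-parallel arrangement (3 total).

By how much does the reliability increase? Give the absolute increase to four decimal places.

0.2961

R_before = 0.667
R_after = 1 − (1 − 0.667)^3 = 0.9631
ΔR = 0.9631 − 0.667 = 0.2961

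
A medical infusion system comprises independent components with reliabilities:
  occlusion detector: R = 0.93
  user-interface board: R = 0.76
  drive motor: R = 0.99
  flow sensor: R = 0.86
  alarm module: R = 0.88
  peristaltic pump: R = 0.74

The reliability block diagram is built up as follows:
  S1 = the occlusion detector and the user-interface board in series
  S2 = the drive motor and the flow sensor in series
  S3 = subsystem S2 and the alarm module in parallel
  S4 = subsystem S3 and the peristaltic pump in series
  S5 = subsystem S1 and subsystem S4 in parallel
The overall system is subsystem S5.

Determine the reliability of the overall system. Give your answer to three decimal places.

Series (occlusion detector and user-interface board): 0.93000 × 0.76000 = 0.70680
Series (drive motor and flow sensor): 0.99000 × 0.86000 = 0.85140
Parallel ([0.85140] and alarm module): 1 − (1 − 0.85140)(1 − 0.88000) = 0.98217
Series ([0.98217] and peristaltic pump): 0.98217 × 0.74000 = 0.72681
Parallel ([0.70680] and [0.72681]): 1 − (1 − 0.70680)(1 − 0.72681) = 0.920

0.920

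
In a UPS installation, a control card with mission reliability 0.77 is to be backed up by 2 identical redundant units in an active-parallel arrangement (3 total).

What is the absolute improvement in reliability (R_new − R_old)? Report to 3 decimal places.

R_before = 0.77
R_after = 1 − (1 − 0.77)^3 = 0.988
ΔR = 0.988 − 0.77 = 0.218

0.218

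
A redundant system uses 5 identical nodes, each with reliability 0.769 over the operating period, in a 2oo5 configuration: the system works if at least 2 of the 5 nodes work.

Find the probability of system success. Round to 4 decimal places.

0.9884

R = Σ_{i=2}^{5} C(5,i) p^i (1−p)^{5−i} with p = 0.769
C(5,2)·0.769^2·0.231^3 = 0.072893
C(5,3)·0.769^3·0.231^2 = 0.242663
C(5,4)·0.769^4·0.231^1 = 0.403913
C(5,5)·0.769^5·0.231^0 = 0.268925
Sum = 0.9884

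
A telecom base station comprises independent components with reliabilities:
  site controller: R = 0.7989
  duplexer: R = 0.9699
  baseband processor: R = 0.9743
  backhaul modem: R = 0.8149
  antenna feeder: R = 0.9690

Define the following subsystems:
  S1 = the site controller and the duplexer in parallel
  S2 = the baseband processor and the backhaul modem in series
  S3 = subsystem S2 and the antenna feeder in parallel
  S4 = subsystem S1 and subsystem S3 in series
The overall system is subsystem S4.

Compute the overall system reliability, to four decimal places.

Parallel (site controller and duplexer): 1 − (1 − 0.798900)(1 − 0.969900) = 0.993947
Series (baseband processor and backhaul modem): 0.974300 × 0.814900 = 0.793957
Parallel ([0.793957] and antenna feeder): 1 − (1 − 0.793957)(1 − 0.969000) = 0.993613
Series ([0.993947] and [0.993613]): 0.993947 × 0.993613 = 0.9876

0.9876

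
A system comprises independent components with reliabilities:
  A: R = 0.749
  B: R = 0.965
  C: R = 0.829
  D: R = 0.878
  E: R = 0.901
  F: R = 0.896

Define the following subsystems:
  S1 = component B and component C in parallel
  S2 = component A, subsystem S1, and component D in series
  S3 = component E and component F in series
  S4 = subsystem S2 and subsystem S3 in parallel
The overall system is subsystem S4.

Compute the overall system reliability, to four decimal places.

0.9333

Parallel (B and C): 1 − (1 − 0.965000)(1 − 0.829000) = 0.994015
Series (A, [0.994015], and D): 0.749000 × 0.994015 × 0.878000 = 0.653686
Series (E and F): 0.901000 × 0.896000 = 0.807296
Parallel ([0.653686] and [0.807296]): 1 − (1 − 0.653686)(1 − 0.807296) = 0.9333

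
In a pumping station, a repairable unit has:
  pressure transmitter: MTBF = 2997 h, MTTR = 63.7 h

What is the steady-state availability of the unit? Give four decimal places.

A(pressure transmitter) = MTBF/(MTBF+MTTR) = 2997/(2997+63.7) = 0.9792

0.9792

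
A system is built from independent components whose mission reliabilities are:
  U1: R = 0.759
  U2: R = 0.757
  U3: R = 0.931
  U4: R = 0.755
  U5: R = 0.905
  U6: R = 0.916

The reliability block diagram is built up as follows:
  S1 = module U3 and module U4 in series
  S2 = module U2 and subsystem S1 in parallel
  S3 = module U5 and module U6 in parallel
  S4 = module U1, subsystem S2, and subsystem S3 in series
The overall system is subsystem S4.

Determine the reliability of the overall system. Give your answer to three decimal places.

Series (U3 and U4): 0.93100 × 0.75500 = 0.70291
Parallel (U2 and [0.70291]): 1 − (1 − 0.75700)(1 − 0.70291) = 0.92781
Parallel (U5 and U6): 1 − (1 − 0.90500)(1 − 0.91600) = 0.99202
Series (U1, [0.92781], and [0.99202]): 0.75900 × 0.92781 × 0.99202 = 0.699

0.699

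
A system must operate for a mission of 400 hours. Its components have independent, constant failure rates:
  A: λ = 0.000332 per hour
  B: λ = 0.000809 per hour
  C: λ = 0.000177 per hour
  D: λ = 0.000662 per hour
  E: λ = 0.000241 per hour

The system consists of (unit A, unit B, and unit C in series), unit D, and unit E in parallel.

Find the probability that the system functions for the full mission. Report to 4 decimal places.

R(A) = exp(−0.000332 × 400) = 0.875640
R(B) = exp(−0.000809 × 400) = 0.723540
R(C) = exp(−0.000177 × 400) = 0.931648
R(D) = exp(−0.000662 × 400) = 0.767359
R(E) = exp(−0.000241 × 400) = 0.908101
Series (A, B, and C): 0.875640 × 0.723540 × 0.931648 = 0.590255
Parallel ([0.590255], D, and E): 1 − (1 − 0.590255)(1 − 0.767359)(1 − 0.908101) = 0.9912

0.9912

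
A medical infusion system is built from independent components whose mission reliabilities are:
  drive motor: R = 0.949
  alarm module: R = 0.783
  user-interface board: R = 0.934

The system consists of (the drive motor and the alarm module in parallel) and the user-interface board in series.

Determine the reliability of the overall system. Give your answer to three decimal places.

Parallel (drive motor and alarm module): 1 − (1 − 0.94900)(1 − 0.78300) = 0.98893
Series ([0.98893] and user-interface board): 0.98893 × 0.93400 = 0.924

0.924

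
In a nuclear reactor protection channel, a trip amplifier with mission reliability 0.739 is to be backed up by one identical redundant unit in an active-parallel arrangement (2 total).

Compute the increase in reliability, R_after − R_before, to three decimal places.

R_before = 0.739
R_after = 1 − (1 − 0.739)^2 = 0.932
ΔR = 0.932 − 0.739 = 0.193

0.193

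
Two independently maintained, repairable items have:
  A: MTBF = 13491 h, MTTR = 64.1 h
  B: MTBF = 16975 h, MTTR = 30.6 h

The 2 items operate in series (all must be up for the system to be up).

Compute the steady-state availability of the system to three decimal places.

0.993

A(A) = MTBF/(MTBF+MTTR) = 13491/(13491+64.1) = 0.995271
A(B) = MTBF/(MTBF+MTTR) = 16975/(16975+30.6) = 0.998201
Series availability: 0.995271 × 0.998201 = 0.993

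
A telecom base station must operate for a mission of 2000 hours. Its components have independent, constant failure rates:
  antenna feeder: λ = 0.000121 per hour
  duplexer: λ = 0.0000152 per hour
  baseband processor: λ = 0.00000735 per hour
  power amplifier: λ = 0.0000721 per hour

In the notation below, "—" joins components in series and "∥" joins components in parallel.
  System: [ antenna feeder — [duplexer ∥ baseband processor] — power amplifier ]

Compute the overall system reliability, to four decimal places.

R(antenna feeder) = exp(−0.000121 × 2000) = 0.785056
R(duplexer) = exp(−0.0000152 × 2000) = 0.970057
R(baseband processor) = exp(−0.00000735 × 2000) = 0.985408
R(power amplifier) = exp(−0.0000721 × 2000) = 0.865715
Parallel (duplexer and baseband processor): 1 − (1 − 0.970057)(1 − 0.985408) = 0.999563
Series (antenna feeder, [0.999563], and power amplifier): 0.785056 × 0.999563 × 0.865715 = 0.6793

0.6793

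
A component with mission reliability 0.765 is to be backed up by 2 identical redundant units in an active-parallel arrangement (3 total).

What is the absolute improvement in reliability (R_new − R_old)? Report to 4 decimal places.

0.2220

R_before = 0.765
R_after = 1 − (1 − 0.765)^3 = 0.9870
ΔR = 0.9870 − 0.765 = 0.2220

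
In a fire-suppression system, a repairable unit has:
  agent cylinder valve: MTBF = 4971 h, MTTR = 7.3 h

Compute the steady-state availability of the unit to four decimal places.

0.9985

A(agent cylinder valve) = MTBF/(MTBF+MTTR) = 4971/(4971+7.3) = 0.9985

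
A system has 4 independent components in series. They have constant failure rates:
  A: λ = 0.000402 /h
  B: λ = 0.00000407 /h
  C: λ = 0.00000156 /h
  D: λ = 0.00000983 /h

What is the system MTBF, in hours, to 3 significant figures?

2400

Series of exponential components: λ_sys = Σ λ_i
λ_sys = 0.000402 + 0.00000407 + 0.00000156 + 0.00000983 = 4.1746e-04 /h
MTBF = 1 / λ_sys = 2400 h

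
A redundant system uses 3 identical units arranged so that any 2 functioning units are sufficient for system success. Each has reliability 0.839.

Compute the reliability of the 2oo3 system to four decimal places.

R = Σ_{i=2}^{3} C(3,i) p^i (1−p)^{3−i} with p = 0.839
C(3,2)·0.839^2·0.161^1 = 0.339994
C(3,3)·0.839^3·0.161^0 = 0.590590
Sum = 0.9306

0.9306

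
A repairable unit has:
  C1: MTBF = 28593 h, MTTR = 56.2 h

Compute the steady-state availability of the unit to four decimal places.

A(C1) = MTBF/(MTBF+MTTR) = 28593/(28593+56.2) = 0.9980

0.9980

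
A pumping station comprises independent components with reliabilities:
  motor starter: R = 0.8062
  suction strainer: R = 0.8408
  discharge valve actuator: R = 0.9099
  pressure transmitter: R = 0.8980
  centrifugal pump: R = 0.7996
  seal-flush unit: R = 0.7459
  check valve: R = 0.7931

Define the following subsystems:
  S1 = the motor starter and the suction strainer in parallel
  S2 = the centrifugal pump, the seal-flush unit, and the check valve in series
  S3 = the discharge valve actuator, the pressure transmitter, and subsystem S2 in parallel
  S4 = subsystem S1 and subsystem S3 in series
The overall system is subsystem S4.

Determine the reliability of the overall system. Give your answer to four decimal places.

0.9645

Parallel (motor starter and suction strainer): 1 − (1 − 0.806200)(1 − 0.840800) = 0.969147
Series (centrifugal pump, seal-flush unit, and check valve): 0.799600 × 0.745900 × 0.793100 = 0.473022
Parallel (discharge valve actuator, pressure transmitter, and [0.473022]): 1 − (1 − 0.909900)(1 − 0.898000)(1 − 0.473022) = 0.995157
Series ([0.969147] and [0.995157]): 0.969147 × 0.995157 = 0.9645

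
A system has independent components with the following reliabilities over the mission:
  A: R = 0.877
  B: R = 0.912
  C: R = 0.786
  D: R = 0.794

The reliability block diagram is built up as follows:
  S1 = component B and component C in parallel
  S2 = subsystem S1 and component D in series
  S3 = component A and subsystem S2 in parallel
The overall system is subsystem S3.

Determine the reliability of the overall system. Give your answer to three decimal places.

Parallel (B and C): 1 − (1 − 0.91200)(1 − 0.78600) = 0.98117
Series ([0.98117] and D): 0.98117 × 0.79400 = 0.77905
Parallel (A and [0.77905]): 1 − (1 − 0.87700)(1 − 0.77905) = 0.973

0.973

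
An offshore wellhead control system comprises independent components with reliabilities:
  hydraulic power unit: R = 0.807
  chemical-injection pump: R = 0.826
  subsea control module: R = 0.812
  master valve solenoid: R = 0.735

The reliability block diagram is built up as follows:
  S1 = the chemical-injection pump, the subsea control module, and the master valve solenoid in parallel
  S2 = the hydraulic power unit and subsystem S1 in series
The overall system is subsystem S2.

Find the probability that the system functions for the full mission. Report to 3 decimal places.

Parallel (chemical-injection pump, subsea control module, and master valve solenoid): 1 − (1 − 0.82600)(1 − 0.81200)(1 − 0.73500) = 0.99133
Series (hydraulic power unit and [0.99133]): 0.80700 × 0.99133 = 0.800

0.800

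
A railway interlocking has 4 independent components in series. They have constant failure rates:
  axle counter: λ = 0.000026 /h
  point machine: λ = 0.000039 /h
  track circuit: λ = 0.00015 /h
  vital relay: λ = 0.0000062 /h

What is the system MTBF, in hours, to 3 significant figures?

Series of exponential components: λ_sys = Σ λ_i
λ_sys = 0.000026 + 0.000039 + 0.00015 + 0.0000062 = 2.2120e-04 /h
MTBF = 1 / λ_sys = 4520 h

4520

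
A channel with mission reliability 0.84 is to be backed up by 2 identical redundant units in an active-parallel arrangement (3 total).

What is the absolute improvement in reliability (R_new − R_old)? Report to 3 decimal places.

0.156

R_before = 0.84
R_after = 1 − (1 − 0.84)^3 = 0.996
ΔR = 0.996 − 0.84 = 0.156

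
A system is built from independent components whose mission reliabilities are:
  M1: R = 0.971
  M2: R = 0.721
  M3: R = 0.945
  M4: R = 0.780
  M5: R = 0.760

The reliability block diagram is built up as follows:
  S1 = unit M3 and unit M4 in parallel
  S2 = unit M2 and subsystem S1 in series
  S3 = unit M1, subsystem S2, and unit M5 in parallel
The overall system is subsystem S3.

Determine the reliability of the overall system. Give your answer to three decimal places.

0.998

Parallel (M3 and M4): 1 − (1 − 0.94500)(1 − 0.78000) = 0.98790
Series (M2 and [0.98790]): 0.72100 × 0.98790 = 0.71228
Parallel (M1, [0.71228], and M5): 1 − (1 − 0.97100)(1 − 0.71228)(1 − 0.76000) = 0.998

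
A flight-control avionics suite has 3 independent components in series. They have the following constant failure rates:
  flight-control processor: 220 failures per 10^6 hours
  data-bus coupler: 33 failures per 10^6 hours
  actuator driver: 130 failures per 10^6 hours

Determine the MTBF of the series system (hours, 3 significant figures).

2610

Series of exponential components: λ_sys = Σ λ_i
λ_sys = 0.00022 + 0.000033 + 0.00013 = 3.8300e-04 /h
MTBF = 1 / λ_sys = 2610 h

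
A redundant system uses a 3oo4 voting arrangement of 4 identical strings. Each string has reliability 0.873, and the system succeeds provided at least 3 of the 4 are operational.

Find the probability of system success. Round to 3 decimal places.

R = Σ_{i=3}^{4} C(4,i) p^i (1−p)^{4−i} with p = 0.873
C(4,3)·0.873^3·0.127^1 = 0.33799
C(4,4)·0.873^4·0.127^0 = 0.58084
Sum = 0.919

0.919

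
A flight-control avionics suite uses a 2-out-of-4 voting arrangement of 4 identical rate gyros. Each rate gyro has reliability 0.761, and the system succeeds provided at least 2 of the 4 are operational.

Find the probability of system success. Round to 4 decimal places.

0.9552

R = Σ_{i=2}^{4} C(4,i) p^i (1−p)^{4−i} with p = 0.761
C(4,2)·0.761^2·0.239^2 = 0.198480
C(4,3)·0.761^3·0.239^1 = 0.421320
C(4,4)·0.761^4·0.239^0 = 0.335381
Sum = 0.9552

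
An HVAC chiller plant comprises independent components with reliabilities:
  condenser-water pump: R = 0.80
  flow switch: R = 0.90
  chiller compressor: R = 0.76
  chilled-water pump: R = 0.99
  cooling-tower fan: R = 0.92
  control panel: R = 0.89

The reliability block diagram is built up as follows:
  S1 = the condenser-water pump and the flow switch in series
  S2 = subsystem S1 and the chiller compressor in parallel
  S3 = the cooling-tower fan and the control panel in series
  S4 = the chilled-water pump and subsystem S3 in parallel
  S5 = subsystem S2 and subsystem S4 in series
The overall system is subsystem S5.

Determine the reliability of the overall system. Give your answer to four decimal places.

Series (condenser-water pump and flow switch): 0.800000 × 0.900000 = 0.720000
Parallel ([0.720000] and chiller compressor): 1 − (1 − 0.720000)(1 − 0.760000) = 0.932800
Series (cooling-tower fan and control panel): 0.920000 × 0.890000 = 0.818800
Parallel (chilled-water pump and [0.818800]): 1 − (1 − 0.990000)(1 − 0.818800) = 0.998188
Series ([0.932800] and [0.998188]): 0.932800 × 0.998188 = 0.9311

0.9311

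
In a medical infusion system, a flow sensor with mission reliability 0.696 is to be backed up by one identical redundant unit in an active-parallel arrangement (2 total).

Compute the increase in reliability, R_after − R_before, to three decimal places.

0.212

R_before = 0.696
R_after = 1 − (1 − 0.696)^2 = 0.908
ΔR = 0.908 − 0.696 = 0.212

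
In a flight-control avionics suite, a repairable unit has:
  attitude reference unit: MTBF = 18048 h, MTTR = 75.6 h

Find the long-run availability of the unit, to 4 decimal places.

A(attitude reference unit) = MTBF/(MTBF+MTTR) = 18048/(18048+75.6) = 0.9958

0.9958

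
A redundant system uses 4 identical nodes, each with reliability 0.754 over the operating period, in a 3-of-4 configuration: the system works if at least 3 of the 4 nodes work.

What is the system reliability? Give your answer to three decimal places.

0.745

R = Σ_{i=3}^{4} C(4,i) p^i (1−p)^{4−i} with p = 0.754
C(4,3)·0.754^3·0.246^1 = 0.42180
C(4,4)·0.754^4·0.246^0 = 0.32321
Sum = 0.745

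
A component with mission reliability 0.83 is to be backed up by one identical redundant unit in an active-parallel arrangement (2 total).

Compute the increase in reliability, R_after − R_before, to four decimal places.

R_before = 0.83
R_after = 1 − (1 − 0.83)^2 = 0.9711
ΔR = 0.9711 − 0.83 = 0.1411

0.1411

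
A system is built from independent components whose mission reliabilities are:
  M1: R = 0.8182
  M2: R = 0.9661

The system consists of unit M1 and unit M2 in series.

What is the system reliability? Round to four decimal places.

Series (M1 and M2): 0.818200 × 0.966100 = 0.7905

0.7905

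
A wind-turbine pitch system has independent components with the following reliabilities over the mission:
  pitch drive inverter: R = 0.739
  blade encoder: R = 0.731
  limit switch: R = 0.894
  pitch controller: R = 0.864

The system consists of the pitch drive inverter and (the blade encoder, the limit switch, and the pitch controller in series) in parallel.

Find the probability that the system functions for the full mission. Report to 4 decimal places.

0.8864

Series (blade encoder, limit switch, and pitch controller): 0.731000 × 0.894000 × 0.864000 = 0.564636
Parallel (pitch drive inverter and [0.564636]): 1 − (1 − 0.739000)(1 − 0.564636) = 0.8864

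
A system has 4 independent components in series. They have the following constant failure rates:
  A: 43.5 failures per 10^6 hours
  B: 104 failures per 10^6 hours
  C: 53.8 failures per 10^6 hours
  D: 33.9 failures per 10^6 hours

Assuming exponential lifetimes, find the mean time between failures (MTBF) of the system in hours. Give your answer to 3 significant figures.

4250

Series of exponential components: λ_sys = Σ λ_i
λ_sys = 0.0000435 + 0.000104 + 0.0000538 + 0.0000339 = 2.3520e-04 /h
MTBF = 1 / λ_sys = 4250 h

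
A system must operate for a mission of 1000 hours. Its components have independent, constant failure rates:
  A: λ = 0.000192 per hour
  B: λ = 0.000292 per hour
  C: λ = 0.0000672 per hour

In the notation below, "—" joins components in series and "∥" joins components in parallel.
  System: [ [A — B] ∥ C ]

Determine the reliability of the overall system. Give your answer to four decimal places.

0.9751

R(A) = exp(−0.000192 × 1000) = 0.825307
R(B) = exp(−0.000292 × 1000) = 0.746769
R(C) = exp(−0.0000672 × 1000) = 0.935008
Series (A and B): 0.825307 × 0.746769 = 0.616314
Parallel ([0.616314] and C): 1 − (1 − 0.616314)(1 − 0.935008) = 0.9751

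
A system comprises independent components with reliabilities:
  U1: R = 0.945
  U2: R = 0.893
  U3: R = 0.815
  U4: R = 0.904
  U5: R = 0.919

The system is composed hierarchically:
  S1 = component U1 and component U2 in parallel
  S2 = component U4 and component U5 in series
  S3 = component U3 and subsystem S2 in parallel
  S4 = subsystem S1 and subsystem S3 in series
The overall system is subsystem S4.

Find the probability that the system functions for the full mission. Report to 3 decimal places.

Parallel (U1 and U2): 1 − (1 − 0.94500)(1 − 0.89300) = 0.99412
Series (U4 and U5): 0.90400 × 0.91900 = 0.83078
Parallel (U3 and [0.83078]): 1 − (1 − 0.81500)(1 − 0.83078) = 0.96869
Series ([0.99412] and [0.96869]): 0.99412 × 0.96869 = 0.963

0.963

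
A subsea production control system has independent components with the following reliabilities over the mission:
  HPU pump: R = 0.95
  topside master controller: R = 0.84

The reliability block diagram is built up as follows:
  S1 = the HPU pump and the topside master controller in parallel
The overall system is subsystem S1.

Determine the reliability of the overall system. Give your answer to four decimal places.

0.9920

Parallel (HPU pump and topside master controller): 1 − (1 − 0.950000)(1 − 0.840000) = 0.9920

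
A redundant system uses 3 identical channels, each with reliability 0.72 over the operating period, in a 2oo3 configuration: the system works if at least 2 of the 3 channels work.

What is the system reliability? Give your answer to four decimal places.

R = Σ_{i=2}^{3} C(3,i) p^i (1−p)^{3−i} with p = 0.72
C(3,2)·0.72^2·0.28^1 = 0.435456
C(3,3)·0.72^3·0.28^0 = 0.373248
Sum = 0.8087

0.8087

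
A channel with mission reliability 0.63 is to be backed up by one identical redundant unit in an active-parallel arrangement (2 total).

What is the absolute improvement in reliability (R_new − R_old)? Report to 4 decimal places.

0.2331

R_before = 0.63
R_after = 1 − (1 − 0.63)^2 = 0.8631
ΔR = 0.8631 − 0.63 = 0.2331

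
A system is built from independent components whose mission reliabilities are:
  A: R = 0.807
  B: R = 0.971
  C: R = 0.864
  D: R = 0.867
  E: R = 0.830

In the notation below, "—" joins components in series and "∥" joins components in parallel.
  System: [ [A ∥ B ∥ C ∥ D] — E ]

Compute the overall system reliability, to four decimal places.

0.8299

Parallel (A, B, C, and D): 1 − (1 − 0.807000)(1 − 0.971000)(1 − 0.864000)(1 − 0.867000) = 0.999899
Series ([0.999899] and E): 0.999899 × 0.830000 = 0.8299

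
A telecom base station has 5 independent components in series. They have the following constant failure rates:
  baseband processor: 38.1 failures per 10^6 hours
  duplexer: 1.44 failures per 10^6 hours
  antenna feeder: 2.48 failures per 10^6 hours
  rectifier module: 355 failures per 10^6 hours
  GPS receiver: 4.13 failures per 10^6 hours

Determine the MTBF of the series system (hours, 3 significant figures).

2490

Series of exponential components: λ_sys = Σ λ_i
λ_sys = 0.0000381 + 0.00000144 + 0.00000248 + 0.000355 + 0.00000413 = 4.0115e-04 /h
MTBF = 1 / λ_sys = 2490 h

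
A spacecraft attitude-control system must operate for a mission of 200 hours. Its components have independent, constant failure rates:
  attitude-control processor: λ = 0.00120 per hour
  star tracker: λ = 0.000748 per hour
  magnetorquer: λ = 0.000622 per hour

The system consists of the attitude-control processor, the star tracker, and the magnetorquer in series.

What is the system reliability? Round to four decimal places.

0.5981

R(attitude-control processor) = exp(−0.00120 × 200) = 0.786628
R(star tracker) = exp(−0.000748 × 200) = 0.861052
R(magnetorquer) = exp(−0.000622 × 200) = 0.883027
Series (attitude-control processor, star tracker, and magnetorquer): 0.786628 × 0.861052 × 0.883027 = 0.5981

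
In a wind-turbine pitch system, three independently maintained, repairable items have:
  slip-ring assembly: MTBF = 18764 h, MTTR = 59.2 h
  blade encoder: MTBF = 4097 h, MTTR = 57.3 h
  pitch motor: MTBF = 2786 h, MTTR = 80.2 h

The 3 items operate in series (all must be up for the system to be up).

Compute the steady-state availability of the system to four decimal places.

0.9556

A(slip-ring assembly) = MTBF/(MTBF+MTTR) = 18764/(18764+59.2) = 0.996855
A(blade encoder) = MTBF/(MTBF+MTTR) = 4097/(4097+57.3) = 0.986207
A(pitch motor) = MTBF/(MTBF+MTTR) = 2786/(2786+80.2) = 0.972019
Series availability: 0.996855 × 0.986207 × 0.972019 = 0.9556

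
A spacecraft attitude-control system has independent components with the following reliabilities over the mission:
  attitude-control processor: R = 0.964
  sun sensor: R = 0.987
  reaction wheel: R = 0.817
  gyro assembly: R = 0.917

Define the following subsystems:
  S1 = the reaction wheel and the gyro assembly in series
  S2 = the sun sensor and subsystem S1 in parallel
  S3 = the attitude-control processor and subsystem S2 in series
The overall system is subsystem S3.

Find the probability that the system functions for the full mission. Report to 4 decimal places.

Series (reaction wheel and gyro assembly): 0.817000 × 0.917000 = 0.749189
Parallel (sun sensor and [0.749189]): 1 − (1 − 0.987000)(1 − 0.749189) = 0.996739
Series (attitude-control processor and [0.996739]): 0.964000 × 0.996739 = 0.9609

0.9609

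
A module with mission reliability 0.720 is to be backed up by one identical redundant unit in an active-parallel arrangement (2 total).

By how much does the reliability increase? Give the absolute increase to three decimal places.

R_before = 0.720
R_after = 1 − (1 − 0.720)^2 = 0.922
ΔR = 0.922 − 0.720 = 0.202

0.202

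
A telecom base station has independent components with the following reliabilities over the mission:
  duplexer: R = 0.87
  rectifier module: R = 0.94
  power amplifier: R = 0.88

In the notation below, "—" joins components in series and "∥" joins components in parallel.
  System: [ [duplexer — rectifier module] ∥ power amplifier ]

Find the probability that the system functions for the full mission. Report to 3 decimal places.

0.978

Series (duplexer and rectifier module): 0.87000 × 0.94000 = 0.81780
Parallel ([0.81780] and power amplifier): 1 − (1 − 0.81780)(1 − 0.88000) = 0.978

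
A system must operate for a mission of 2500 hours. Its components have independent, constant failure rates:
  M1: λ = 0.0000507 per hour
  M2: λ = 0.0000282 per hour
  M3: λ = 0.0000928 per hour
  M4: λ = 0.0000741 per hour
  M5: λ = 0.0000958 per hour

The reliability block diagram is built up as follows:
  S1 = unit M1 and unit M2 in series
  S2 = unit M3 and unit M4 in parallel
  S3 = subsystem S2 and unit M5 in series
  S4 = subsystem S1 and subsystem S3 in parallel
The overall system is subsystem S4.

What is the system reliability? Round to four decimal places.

R(M1) = exp(−0.0000507 × 2500) = 0.880954
R(M2) = exp(−0.0000282 × 2500) = 0.931928
R(M3) = exp(−0.0000928 × 2500) = 0.792946
R(M4) = exp(−0.0000741 × 2500) = 0.830897
R(M5) = exp(−0.0000958 × 2500) = 0.787021
Series (M1 and M2): 0.880954 × 0.931928 = 0.820986
Parallel (M3 and M4): 1 − (1 − 0.792946)(1 − 0.830897) = 0.964987
Series ([0.964987] and M5): 0.964987 × 0.787021 = 0.759465
Parallel ([0.820986] and [0.759465]): 1 − (1 − 0.820986)(1 − 0.759465) = 0.9569

0.9569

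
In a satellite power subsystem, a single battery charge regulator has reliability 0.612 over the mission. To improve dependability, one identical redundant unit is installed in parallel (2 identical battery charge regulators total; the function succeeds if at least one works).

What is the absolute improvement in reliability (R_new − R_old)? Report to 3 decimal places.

0.237

R_before = 0.612
R_after = 1 − (1 − 0.612)^2 = 0.849
ΔR = 0.849 − 0.612 = 0.237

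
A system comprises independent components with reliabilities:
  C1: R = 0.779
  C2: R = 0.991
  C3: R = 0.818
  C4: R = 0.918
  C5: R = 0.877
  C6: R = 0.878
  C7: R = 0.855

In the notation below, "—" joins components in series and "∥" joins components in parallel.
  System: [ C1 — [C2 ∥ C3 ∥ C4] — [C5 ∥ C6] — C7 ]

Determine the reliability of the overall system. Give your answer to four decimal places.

0.6560

Parallel (C2, C3, and C4): 1 − (1 − 0.991000)(1 − 0.818000)(1 − 0.918000) = 0.999866
Parallel (C5 and C6): 1 − (1 − 0.877000)(1 − 0.878000) = 0.984994
Series (C1, [0.999866], [0.984994], and C7): 0.779000 × 0.999866 × 0.984994 × 0.855000 = 0.6560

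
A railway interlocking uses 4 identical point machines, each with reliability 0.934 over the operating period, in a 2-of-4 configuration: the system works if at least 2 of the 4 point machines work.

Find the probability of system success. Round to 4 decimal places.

0.9989

R = Σ_{i=2}^{4} C(4,i) p^i (1−p)^{4−i} with p = 0.934
C(4,2)·0.934^2·0.066^2 = 0.022800
C(4,3)·0.934^3·0.066^1 = 0.215102
C(4,4)·0.934^4·0.066^0 = 0.761005
Sum = 0.9989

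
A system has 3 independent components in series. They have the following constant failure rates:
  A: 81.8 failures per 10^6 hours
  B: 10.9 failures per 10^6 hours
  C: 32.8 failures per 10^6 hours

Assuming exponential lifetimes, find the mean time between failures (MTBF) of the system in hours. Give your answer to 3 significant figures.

7970

Series of exponential components: λ_sys = Σ λ_i
λ_sys = 0.0000818 + 0.0000109 + 0.0000328 = 1.2550e-04 /h
MTBF = 1 / λ_sys = 7970 h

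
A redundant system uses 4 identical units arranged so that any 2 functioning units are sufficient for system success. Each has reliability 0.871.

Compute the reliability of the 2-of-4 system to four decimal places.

R = Σ_{i=2}^{4} C(4,i) p^i (1−p)^{4−i} with p = 0.871
C(4,2)·0.871^2·0.129^2 = 0.075747
C(4,3)·0.871^3·0.129^1 = 0.340961
C(4,4)·0.871^4·0.129^0 = 0.575536
Sum = 0.9922

0.9922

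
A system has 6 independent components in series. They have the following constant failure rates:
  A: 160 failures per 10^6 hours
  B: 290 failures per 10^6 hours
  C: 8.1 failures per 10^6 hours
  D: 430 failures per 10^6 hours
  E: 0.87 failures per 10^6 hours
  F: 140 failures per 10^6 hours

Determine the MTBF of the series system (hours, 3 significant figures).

972

Series of exponential components: λ_sys = Σ λ_i
λ_sys = 0.00016 + 0.00029 + 0.0000081 + 0.00043 + 0.00000087 + 0.00014 = 1.0290e-03 /h
MTBF = 1 / λ_sys = 972 h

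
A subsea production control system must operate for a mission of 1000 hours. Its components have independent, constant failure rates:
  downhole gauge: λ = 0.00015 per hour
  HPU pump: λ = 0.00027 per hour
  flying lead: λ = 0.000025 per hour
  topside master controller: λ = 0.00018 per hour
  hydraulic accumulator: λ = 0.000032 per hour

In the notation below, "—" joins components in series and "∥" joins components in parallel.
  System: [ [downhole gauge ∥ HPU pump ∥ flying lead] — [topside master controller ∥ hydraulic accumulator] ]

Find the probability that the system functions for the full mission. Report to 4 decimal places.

R(downhole gauge) = exp(−0.00015 × 1000) = 0.860708
R(HPU pump) = exp(−0.00027 × 1000) = 0.763379
R(flying lead) = exp(−0.000025 × 1000) = 0.975310
R(topside master controller) = exp(−0.00018 × 1000) = 0.835270
R(hydraulic accumulator) = exp(−0.000032 × 1000) = 0.968507
Parallel (downhole gauge, HPU pump, and flying lead): 1 − (1 − 0.860708)(1 − 0.763379)(1 − 0.975310) = 0.999186
Parallel (topside master controller and hydraulic accumulator): 1 − (1 − 0.835270)(1 − 0.968507) = 0.994812
Series ([0.999186] and [0.994812]): 0.999186 × 0.994812 = 0.9940

0.9940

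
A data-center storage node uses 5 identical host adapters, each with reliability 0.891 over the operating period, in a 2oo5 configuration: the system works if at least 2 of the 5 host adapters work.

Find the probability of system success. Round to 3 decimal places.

0.999

R = Σ_{i=2}^{5} C(5,i) p^i (1−p)^{5−i} with p = 0.891
C(5,2)·0.891^2·0.109^3 = 0.01028
C(5,3)·0.891^3·0.109^2 = 0.08404
C(5,4)·0.891^4·0.109^1 = 0.34348
C(5,5)·0.891^5·0.109^0 = 0.56155
Sum = 0.999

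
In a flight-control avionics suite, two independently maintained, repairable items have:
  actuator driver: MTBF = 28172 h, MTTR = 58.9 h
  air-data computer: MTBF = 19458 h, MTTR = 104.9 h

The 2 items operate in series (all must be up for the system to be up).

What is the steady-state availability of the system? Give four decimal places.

A(actuator driver) = MTBF/(MTBF+MTTR) = 28172/(28172+58.9) = 0.997914
A(air-data computer) = MTBF/(MTBF+MTTR) = 19458/(19458+104.9) = 0.994638
Series availability: 0.997914 × 0.994638 = 0.9926

0.9926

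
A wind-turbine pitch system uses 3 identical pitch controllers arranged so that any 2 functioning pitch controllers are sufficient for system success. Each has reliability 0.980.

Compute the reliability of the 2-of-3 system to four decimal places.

R = Σ_{i=2}^{3} C(3,i) p^i (1−p)^{3−i} with p = 0.980
C(3,2)·0.980^2·0.020^1 = 0.057624
C(3,3)·0.980^3·0.020^0 = 0.941192
Sum = 0.9988

0.9988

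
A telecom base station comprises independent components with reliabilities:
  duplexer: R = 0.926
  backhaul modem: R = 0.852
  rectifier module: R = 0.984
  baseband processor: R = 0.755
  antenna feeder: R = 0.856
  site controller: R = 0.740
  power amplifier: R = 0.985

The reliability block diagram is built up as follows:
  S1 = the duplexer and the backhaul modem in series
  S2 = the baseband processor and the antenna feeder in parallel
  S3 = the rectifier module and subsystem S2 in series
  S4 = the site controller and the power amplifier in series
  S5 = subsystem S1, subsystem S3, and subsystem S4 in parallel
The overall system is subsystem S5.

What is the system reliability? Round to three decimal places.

Series (duplexer and backhaul modem): 0.92600 × 0.85200 = 0.78895
Parallel (baseband processor and antenna feeder): 1 − (1 − 0.75500)(1 − 0.85600) = 0.96472
Series (rectifier module and [0.96472]): 0.98400 × 0.96472 = 0.94928
Series (site controller and power amplifier): 0.74000 × 0.98500 = 0.72890
Parallel ([0.78895], [0.94928], and [0.72890]): 1 − (1 − 0.78895)(1 − 0.94928)(1 − 0.72890) = 0.997

0.997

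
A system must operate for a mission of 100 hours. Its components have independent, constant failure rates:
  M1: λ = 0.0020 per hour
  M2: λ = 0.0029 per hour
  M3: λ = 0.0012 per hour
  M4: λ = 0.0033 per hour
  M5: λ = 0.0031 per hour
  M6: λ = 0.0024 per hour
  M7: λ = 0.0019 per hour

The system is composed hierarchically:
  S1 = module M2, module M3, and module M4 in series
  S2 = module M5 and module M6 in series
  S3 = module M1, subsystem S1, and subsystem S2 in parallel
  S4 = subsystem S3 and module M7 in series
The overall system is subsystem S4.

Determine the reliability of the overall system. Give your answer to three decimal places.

0.794

R(M1) = exp(−0.0020 × 100) = 0.81873
R(M2) = exp(−0.0029 × 100) = 0.74826
R(M3) = exp(−0.0012 × 100) = 0.88692
R(M4) = exp(−0.0033 × 100) = 0.71892
R(M5) = exp(−0.0031 × 100) = 0.73345
R(M6) = exp(−0.0024 × 100) = 0.78663
R(M7) = exp(−0.0019 × 100) = 0.82696
Series (M2, M3, and M4): 0.74826 × 0.88692 × 0.71892 = 0.47711
Series (M5 and M6): 0.73345 × 0.78663 = 0.57695
Parallel (M1, [0.47711], and [0.57695]): 1 − (1 − 0.81873)(1 − 0.47711)(1 − 0.57695) = 0.95990
Series ([0.95990] and M7): 0.95990 × 0.82696 = 0.794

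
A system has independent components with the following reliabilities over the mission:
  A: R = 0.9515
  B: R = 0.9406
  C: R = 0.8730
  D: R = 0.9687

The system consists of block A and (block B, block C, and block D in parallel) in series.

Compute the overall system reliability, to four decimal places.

0.9513

Parallel (B, C, and D): 1 − (1 − 0.940600)(1 − 0.873000)(1 − 0.968700) = 0.999764
Series (A and [0.999764]): 0.951500 × 0.999764 = 0.9513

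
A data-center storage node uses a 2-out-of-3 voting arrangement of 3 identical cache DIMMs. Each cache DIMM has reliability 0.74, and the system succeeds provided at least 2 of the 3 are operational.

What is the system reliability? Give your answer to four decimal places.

0.8324

R = Σ_{i=2}^{3} C(3,i) p^i (1−p)^{3−i} with p = 0.74
C(3,2)·0.74^2·0.26^1 = 0.427128
C(3,3)·0.74^3·0.26^0 = 0.405224
Sum = 0.8324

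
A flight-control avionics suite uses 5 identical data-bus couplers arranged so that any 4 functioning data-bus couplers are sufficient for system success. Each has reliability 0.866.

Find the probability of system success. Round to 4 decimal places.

0.8639

R = Σ_{i=4}^{5} C(5,i) p^i (1−p)^{5−i} with p = 0.866
C(5,4)·0.866^4·0.134^1 = 0.376831
C(5,5)·0.866^5·0.134^0 = 0.487068
Sum = 0.8639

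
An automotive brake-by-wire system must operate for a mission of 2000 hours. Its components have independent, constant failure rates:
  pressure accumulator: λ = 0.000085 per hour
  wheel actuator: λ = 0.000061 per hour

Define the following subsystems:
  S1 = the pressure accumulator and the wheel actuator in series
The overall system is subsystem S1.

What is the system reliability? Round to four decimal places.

R(pressure accumulator) = exp(−0.000085 × 2000) = 0.843665
R(wheel actuator) = exp(−0.000061 × 2000) = 0.885148
Series (pressure accumulator and wheel actuator): 0.843665 × 0.885148 = 0.7468

0.7468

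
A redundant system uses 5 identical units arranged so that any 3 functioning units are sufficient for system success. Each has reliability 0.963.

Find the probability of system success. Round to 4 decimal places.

0.9995

R = Σ_{i=3}^{5} C(5,i) p^i (1−p)^{5−i} with p = 0.963
C(5,3)·0.963^3·0.037^2 = 0.012226
C(5,4)·0.963^4·0.037^1 = 0.159102
C(5,5)·0.963^5·0.037^0 = 0.828193
Sum = 0.9995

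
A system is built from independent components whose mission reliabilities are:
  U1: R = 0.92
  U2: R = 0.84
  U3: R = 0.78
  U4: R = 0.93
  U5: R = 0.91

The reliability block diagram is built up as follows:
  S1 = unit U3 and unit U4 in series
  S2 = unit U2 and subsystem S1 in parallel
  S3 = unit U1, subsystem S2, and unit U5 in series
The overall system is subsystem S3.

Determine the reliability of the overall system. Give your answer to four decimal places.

0.8004

Series (U3 and U4): 0.780000 × 0.930000 = 0.725400
Parallel (U2 and [0.725400]): 1 − (1 − 0.840000)(1 − 0.725400) = 0.956064
Series (U1, [0.956064], and U5): 0.920000 × 0.956064 × 0.910000 = 0.8004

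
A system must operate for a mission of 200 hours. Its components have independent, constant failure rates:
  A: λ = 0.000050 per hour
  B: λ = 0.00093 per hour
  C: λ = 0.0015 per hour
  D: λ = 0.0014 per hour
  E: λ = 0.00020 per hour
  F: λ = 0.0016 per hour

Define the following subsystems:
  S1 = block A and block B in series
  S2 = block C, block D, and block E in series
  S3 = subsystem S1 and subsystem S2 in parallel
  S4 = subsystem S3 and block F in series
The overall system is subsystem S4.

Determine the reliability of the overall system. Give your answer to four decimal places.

R(A) = exp(−0.000050 × 200) = 0.990050
R(B) = exp(−0.00093 × 200) = 0.830274
R(C) = exp(−0.0015 × 200) = 0.740818
R(D) = exp(−0.0014 × 200) = 0.755784
R(E) = exp(−0.00020 × 200) = 0.960789
R(F) = exp(−0.0016 × 200) = 0.726149
Series (A and B): 0.990050 × 0.830274 = 0.822013
Series (C, D, and E): 0.740818 × 0.755784 × 0.960789 = 0.537944
Parallel ([0.822013] and [0.537944]): 1 − (1 − 0.822013)(1 − 0.537944) = 0.917760
Series ([0.917760] and F): 0.917760 × 0.726149 = 0.6664

0.6664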